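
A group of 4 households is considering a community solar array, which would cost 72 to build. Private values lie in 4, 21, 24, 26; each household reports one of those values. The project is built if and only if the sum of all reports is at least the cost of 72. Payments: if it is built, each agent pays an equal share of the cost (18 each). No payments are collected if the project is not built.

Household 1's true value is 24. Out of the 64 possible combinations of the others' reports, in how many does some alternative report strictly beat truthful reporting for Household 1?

Others report (4, 21, 21): truth gives 0; report 26 gives 6 > 0. Violating.
Others report (21, 4, 21): truth gives 0; report 26 gives 6 > 0. Violating.
Others report (21, 21, 4): truth gives 0; report 26 gives 6 > 0. Violating.
Others report (4, 4, 4): truth gives 0; no alternative beats it.
Others report (4, 4, 21): truth gives 0; no alternative beats it.
(Checking all 64 profiles: 3 have a profitable deviation, 61 do not.)

3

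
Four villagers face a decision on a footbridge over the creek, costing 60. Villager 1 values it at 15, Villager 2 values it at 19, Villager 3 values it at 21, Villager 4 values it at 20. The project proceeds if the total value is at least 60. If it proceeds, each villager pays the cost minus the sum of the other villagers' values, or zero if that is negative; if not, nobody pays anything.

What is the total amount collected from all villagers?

Total value 75 ≥ cost 60, so it is built.
Villager 1: others sum to 60; max(0, 60 - 60) = 0.
Villager 2: others sum to 56; max(0, 60 - 56) = 4.
Villager 3: others sum to 54; max(0, 60 - 54) = 6.
Villager 4: others sum to 55; max(0, 60 - 55) = 5.
Total collected = 0 + 4 + 6 + 5 = 15.

15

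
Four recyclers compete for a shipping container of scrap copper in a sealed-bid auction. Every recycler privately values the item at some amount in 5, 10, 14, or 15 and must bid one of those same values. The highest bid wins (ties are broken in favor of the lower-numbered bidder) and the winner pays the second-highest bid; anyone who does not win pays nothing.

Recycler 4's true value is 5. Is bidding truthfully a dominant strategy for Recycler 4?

Check each profile of the others' bids and compare truth against every alternative bid.
Others bid (5, 5, 5): truth gives 0, best alternative gives 0.
Others bid (5, 5, 10): truth gives 0, best alternative gives 0.
Others bid (5, 5, 14): truth gives 0, best alternative gives 0.
Others bid (5, 5, 15): truth gives 0, best alternative gives 0.
Others bid (5, 10, 5): truth gives 0, best alternative gives 0.
Others bid (5, 10, 10): truth gives 0, best alternative gives 0.
(Remaining 58 profiles checked similarly; truth is weakly best in each.)
In every case the truthful bid is at least as good as any alternative, so it is a dominant strategy.

Yes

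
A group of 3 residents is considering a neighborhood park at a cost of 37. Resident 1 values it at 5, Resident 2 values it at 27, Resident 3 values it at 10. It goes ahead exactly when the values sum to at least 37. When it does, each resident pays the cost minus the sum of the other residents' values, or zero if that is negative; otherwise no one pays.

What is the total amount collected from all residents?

27

Total value 42 ≥ cost 37, so it is built.
Resident 1: others sum to 37; max(0, 37 - 37) = 0.
Resident 2: others sum to 15; max(0, 37 - 15) = 22.
Resident 3: others sum to 32; max(0, 37 - 32) = 5.
Total collected = 0 + 22 + 5 = 27.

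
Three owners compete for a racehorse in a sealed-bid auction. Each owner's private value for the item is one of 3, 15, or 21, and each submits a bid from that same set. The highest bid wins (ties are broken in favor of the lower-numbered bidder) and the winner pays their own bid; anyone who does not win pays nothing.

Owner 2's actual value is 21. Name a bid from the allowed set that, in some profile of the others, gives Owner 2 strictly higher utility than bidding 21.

Suppose Owner 1 bids 3 and Owner 3 bids 3.
Bid 21: wins, pays 21, utility 21 - 21 = 0.
Bid 15: wins, pays 15, utility 21 - 15 = 6.
So bidding 15 beats truth here (6 > 0).

15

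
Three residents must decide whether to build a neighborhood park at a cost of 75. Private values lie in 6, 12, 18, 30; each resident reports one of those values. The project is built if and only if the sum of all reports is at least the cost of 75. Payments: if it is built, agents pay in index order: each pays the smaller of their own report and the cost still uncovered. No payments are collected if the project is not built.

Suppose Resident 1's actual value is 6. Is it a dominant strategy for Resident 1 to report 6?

Yes

Check each profile of the others' reports and compare truth against every alternative report.
Others report (6, 6): truth gives 0, best alternative gives 0.
Others report (6, 12): truth gives 0, best alternative gives 0.
Others report (6, 18): truth gives 0, best alternative gives 0.
Others report (6, 30): truth gives 0, best alternative gives 0.
Others report (12, 6): truth gives 0, best alternative gives 0.
Others report (12, 12): truth gives 0, best alternative gives 0.
(Remaining 10 profiles checked similarly; truth is weakly best in each.)
In every case the truthful report is at least as good as any alternative, so it is a dominant strategy.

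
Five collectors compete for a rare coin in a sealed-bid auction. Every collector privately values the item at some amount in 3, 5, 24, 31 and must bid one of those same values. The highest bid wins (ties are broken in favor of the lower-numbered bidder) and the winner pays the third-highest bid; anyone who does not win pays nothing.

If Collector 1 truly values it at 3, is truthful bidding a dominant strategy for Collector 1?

Check each profile of the others' bids and compare truth against every alternative bid.
Others bid (3, 3, 5, 5): truth gives 0, best alternative gives -2.
Others bid (3, 5, 3, 5): truth gives 0, best alternative gives -2.
Others bid (3, 5, 5, 3): truth gives 0, best alternative gives -2.
Others bid (3, 5, 5, 5): truth gives 0, best alternative gives -2.
Others bid (5, 3, 3, 5): truth gives 0, best alternative gives -2.
Others bid (5, 3, 5, 3): truth gives 0, best alternative gives -2.
(Remaining 250 profiles checked similarly; truth is weakly best in each.)
In every case the truthful bid is at least as good as any alternative, so it is a dominant strategy.

Yes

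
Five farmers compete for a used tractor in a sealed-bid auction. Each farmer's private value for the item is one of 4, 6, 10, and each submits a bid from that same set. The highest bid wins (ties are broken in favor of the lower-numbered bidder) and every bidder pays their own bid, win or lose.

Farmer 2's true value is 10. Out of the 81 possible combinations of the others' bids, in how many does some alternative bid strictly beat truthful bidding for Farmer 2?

35

Others bid (4, 4, 4, 4): truth gives 0; bid 6 gives 4 > 0. Violating.
Others bid (4, 4, 4, 6): truth gives 0; bid 6 gives 4 > 0. Violating.
Others bid (4, 4, 6, 4): truth gives 0; bid 6 gives 4 > 0. Violating.
Others bid (4, 4, 6, 6): truth gives 0; bid 6 gives 4 > 0. Violating.
Others bid (4, 4, 4, 10): truth gives 0; no alternative beats it.
Others bid (4, 4, 6, 10): truth gives 0; no alternative beats it.
(Checking all 81 profiles: 35 have a profitable deviation, 46 do not.)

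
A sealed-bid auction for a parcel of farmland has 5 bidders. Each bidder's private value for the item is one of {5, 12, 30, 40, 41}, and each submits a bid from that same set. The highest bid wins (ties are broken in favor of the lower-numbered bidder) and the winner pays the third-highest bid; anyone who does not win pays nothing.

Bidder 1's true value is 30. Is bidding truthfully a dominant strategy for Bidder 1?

Consider the case where Bidder 2 bids 5, Bidder 3 bids 5, Bidder 4 bids 5 and Bidder 5 bids 40.
Truthful bid 30: loses, pays 0, utility 0.
Bid 40 instead: wins, pays 5, utility 30 - 5 = 25.
Since 25 > 0, bidding 40 is strictly better here, so truthful bidding is not dominant.

No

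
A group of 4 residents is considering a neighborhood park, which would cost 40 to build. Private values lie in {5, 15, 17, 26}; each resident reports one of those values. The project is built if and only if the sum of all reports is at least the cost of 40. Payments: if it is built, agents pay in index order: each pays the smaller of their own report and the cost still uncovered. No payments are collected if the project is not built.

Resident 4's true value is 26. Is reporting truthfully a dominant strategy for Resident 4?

Check each profile of the others' reports and compare truth against every alternative report.
Others report (5, 5, 5): truth gives 1, best alternative gives 0.
Others report (5, 15, 26): truth gives 26, best alternative gives 26.
Others report (5, 17, 26): truth gives 26, best alternative gives 26.
Others report (5, 26, 15): truth gives 26, best alternative gives 26.
Others report (5, 26, 17): truth gives 26, best alternative gives 26.
Others report (5, 26, 26): truth gives 26, best alternative gives 26.
(Remaining 58 profiles checked similarly; truth is weakly best in each.)
In every case the truthful report is at least as good as any alternative, so it is a dominant strategy.

Yes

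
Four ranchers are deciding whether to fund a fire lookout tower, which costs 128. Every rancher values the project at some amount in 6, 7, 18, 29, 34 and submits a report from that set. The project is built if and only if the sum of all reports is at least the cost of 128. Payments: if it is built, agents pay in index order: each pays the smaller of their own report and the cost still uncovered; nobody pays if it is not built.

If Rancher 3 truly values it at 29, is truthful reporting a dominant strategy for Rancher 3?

Check each profile of the others' reports and compare truth against every alternative report.
Others report (6, 6, 6): truth gives 0, best alternative gives 0.
Others report (6, 6, 7): truth gives 0, best alternative gives 0.
Others report (6, 6, 18): truth gives 0, best alternative gives 0.
Others report (6, 6, 29): truth gives 0, best alternative gives 0.
Others report (6, 6, 34): truth gives 0, best alternative gives 0.
Others report (6, 7, 6): truth gives 0, best alternative gives 0.
(Remaining 119 profiles checked similarly; truth is weakly best in each.)
In every case the truthful report is at least as good as any alternative, so it is a dominant strategy.

Yes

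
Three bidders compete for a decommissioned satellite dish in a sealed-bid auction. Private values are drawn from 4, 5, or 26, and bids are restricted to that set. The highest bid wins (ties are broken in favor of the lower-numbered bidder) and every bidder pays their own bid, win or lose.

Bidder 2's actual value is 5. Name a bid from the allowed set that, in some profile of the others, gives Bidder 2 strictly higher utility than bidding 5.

Suppose Bidder 1 bids 4 and Bidder 3 bids 26.
Bid 5: loses but pays 5, utility -5.
Bid 4: loses but pays 4, utility -4.
So bidding 4 beats truth here (-4 > -5).

4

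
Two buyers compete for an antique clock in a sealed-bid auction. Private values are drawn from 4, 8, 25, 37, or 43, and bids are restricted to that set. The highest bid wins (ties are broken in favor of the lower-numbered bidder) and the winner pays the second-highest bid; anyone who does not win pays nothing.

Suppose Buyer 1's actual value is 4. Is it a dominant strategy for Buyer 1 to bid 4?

Check each profile of the others' bids and compare truth against every alternative bid.
Others bid (8): truth gives 0, best alternative gives -4.
Others bid (4): truth gives 0, best alternative gives 0.
Others bid (25): truth gives 0, best alternative gives 0.
Others bid (37): truth gives 0, best alternative gives 0.
Others bid (43): truth gives 0, best alternative gives 0.
In every case the truthful bid is at least as good as any alternative, so it is a dominant strategy.

Yes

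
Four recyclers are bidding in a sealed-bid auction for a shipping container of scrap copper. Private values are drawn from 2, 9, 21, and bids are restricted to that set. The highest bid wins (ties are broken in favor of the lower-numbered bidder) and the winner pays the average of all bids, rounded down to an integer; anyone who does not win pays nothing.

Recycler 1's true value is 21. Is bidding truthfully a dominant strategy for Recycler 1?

No

Consider the case where Recycler 2 bids 2, Recycler 3 bids 2 and Recycler 4 bids 2.
Truthful bid 21: wins, pays 6, utility 21 - 6 = 15.
Bid 2 instead: wins, pays 2, utility 21 - 2 = 19.
Since 19 > 15, bidding 2 is strictly better here, so truthful bidding is not dominant.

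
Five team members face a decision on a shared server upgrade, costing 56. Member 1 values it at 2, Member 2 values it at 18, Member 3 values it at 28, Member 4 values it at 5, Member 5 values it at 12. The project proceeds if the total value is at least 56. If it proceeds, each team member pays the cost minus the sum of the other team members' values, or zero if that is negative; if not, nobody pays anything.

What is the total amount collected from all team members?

31

Total value 65 ≥ cost 56, so it is built.
Member 1: others sum to 63; max(0, 56 - 63) = 0.
Member 2: others sum to 47; max(0, 56 - 47) = 9.
Member 3: others sum to 37; max(0, 56 - 37) = 19.
Member 4: others sum to 60; max(0, 56 - 60) = 0.
Member 5: others sum to 53; max(0, 56 - 53) = 3.
Total collected = 0 + 9 + 19 + 0 + 3 = 31.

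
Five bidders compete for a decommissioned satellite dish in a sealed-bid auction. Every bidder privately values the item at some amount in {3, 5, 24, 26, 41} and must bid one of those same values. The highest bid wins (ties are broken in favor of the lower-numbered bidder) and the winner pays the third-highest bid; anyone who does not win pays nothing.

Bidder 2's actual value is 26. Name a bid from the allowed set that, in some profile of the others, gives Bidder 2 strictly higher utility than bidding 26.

Suppose Bidder 1 bids 3, Bidder 3 bids 3, Bidder 4 bids 3 and Bidder 5 bids 41.
Bid 26: loses, pays 0, utility 0.
Bid 41: wins, pays 3, utility 26 - 3 = 23.
So bidding 41 beats truth here (23 > 0).

41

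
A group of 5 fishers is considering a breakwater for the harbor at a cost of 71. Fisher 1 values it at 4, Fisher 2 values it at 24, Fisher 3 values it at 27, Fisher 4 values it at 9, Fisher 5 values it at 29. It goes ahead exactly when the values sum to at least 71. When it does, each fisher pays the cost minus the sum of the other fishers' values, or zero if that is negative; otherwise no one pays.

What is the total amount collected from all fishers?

14

Total value 93 ≥ cost 71, so it is built.
Fisher 1: others sum to 89; max(0, 71 - 89) = 0.
Fisher 2: others sum to 69; max(0, 71 - 69) = 2.
Fisher 3: others sum to 66; max(0, 71 - 66) = 5.
Fisher 4: others sum to 84; max(0, 71 - 84) = 0.
Fisher 5: others sum to 64; max(0, 71 - 64) = 7.
Total collected = 0 + 2 + 5 + 0 + 7 = 14.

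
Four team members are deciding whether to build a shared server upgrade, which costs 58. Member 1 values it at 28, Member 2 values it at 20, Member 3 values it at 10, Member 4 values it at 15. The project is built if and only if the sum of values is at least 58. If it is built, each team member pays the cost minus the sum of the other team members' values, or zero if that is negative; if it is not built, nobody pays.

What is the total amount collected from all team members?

18

Total value 73 ≥ cost 58, so it is built.
Member 1: others sum to 45; max(0, 58 - 45) = 13.
Member 2: others sum to 53; max(0, 58 - 53) = 5.
Member 3: others sum to 63; max(0, 58 - 63) = 0.
Member 4: others sum to 58; max(0, 58 - 58) = 0.
Total collected = 13 + 5 + 0 + 0 = 18.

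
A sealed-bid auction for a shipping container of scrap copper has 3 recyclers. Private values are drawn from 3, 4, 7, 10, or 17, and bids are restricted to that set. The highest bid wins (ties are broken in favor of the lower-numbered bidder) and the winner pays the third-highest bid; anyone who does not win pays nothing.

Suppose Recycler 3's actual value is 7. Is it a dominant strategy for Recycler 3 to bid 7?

Consider the case where Recycler 1 bids 3 and Recycler 2 bids 7.
Truthful bid 7: loses, pays 0, utility 0.
Bid 10 instead: wins, pays 3, utility 7 - 3 = 4.
Since 4 > 0, bidding 10 is strictly better here, so truthful bidding is not dominant.

No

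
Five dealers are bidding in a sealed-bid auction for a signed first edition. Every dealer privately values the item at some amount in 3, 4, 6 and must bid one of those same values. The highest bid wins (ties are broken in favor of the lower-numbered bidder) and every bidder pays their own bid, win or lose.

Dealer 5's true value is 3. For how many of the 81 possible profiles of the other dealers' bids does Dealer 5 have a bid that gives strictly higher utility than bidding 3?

1

Others bid (3, 3, 3, 3): truth gives -3; bid 4 gives -1 > -3. Violating.
Others bid (3, 3, 3, 4): truth gives -3; no alternative beats it.
Others bid (3, 3, 3, 6): truth gives -3; no alternative beats it.
(Checking all 81 profiles: 1 has a profitable deviation, 80 do not.)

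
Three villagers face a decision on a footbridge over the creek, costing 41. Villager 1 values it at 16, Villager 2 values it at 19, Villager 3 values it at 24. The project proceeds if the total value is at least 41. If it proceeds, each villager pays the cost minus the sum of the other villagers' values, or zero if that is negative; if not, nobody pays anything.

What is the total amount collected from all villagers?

Total value 59 ≥ cost 41, so it is built.
Villager 1: others sum to 43; max(0, 41 - 43) = 0.
Villager 2: others sum to 40; max(0, 41 - 40) = 1.
Villager 3: others sum to 35; max(0, 41 - 35) = 6.
Total collected = 0 + 1 + 6 = 7.

7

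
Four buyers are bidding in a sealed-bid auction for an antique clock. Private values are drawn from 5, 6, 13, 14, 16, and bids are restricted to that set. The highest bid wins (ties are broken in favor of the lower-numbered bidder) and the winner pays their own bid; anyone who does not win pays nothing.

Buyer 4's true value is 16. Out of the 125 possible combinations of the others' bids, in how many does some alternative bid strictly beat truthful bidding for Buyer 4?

Others bid (5, 5, 5): truth gives 0; bid 6 gives 10 > 0. Violating.
Others bid (5, 5, 6): truth gives 0; bid 13 gives 3 > 0. Violating.
Others bid (5, 5, 13): truth gives 0; bid 14 gives 2 > 0. Violating.
Others bid (5, 6, 5): truth gives 0; bid 13 gives 3 > 0. Violating.
Others bid (5, 5, 14): truth gives 0; no alternative beats it.
Others bid (5, 5, 16): truth gives 0; no alternative beats it.
(Checking all 125 profiles: 27 have a profitable deviation, 98 do not.)

27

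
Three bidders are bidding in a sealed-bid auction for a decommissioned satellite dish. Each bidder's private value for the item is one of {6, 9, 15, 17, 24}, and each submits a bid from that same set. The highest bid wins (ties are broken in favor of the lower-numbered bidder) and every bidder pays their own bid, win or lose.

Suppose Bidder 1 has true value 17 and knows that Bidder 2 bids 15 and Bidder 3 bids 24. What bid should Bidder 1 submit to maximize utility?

6

Bid 6: loses but pays 6, utility -6.
Bid 9: loses but pays 9, utility -9.
Bid 15: loses but pays 15, utility -15.
Bid 17: loses but pays 17, utility -17.
Bid 24: wins, pays 24, utility 17 - 24 = -7.
The best choice is 6 with utility -6.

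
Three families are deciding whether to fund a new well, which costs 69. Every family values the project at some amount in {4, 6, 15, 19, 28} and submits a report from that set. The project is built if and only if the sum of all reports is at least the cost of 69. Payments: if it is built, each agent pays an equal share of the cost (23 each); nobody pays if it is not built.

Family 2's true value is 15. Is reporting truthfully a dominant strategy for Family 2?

No

Consider the case where Family 1 reports 28 and Family 3 reports 28.
Truthful report 15: project built, pays 23, utility 15 - 23 = -8.
Report 4 instead: project not built, utility 0.
Since 0 > -8, reporting 4 is strictly better here, so truthful reporting is not dominant.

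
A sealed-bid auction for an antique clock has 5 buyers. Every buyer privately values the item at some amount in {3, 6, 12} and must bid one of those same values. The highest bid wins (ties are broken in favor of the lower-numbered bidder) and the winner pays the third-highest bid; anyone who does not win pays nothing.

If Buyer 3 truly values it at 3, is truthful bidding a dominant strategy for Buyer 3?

Yes

Check each profile of the others' bids and compare truth against every alternative bid.
Others bid (3, 3, 6, 6): truth gives 0, best alternative gives -3.
Others bid (3, 3, 3, 3): truth gives 0, best alternative gives 0.
Others bid (3, 3, 3, 6): truth gives 0, best alternative gives 0.
Others bid (3, 3, 3, 12): truth gives 0, best alternative gives 0.
Others bid (3, 3, 6, 3): truth gives 0, best alternative gives 0.
Others bid (3, 3, 6, 12): truth gives 0, best alternative gives 0.
(Remaining 75 profiles checked similarly; truth is weakly best in each.)
In every case the truthful bid is at least as good as any alternative, so it is a dominant strategy.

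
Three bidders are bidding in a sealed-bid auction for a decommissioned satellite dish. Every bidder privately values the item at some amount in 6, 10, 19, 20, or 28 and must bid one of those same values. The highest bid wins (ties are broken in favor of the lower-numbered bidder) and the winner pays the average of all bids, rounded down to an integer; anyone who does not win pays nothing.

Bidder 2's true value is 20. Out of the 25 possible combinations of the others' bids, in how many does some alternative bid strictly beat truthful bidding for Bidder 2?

Others bid (6, 6): truth gives 10; bid 10 gives 13 > 10. Violating.
Others bid (6, 10): truth gives 8; bid 10 gives 12 > 8. Violating.
Others bid (6, 19): truth gives 5; bid 19 gives 6 > 5. Violating.
Others bid (10, 6): truth gives 8; bid 19 gives 9 > 8. Violating.
Others bid (6, 20): truth gives 5; no alternative beats it.
Others bid (6, 28): truth gives 0; no alternative beats it.
(Checking all 25 profiles: 6 have a profitable deviation, 19 do not.)

6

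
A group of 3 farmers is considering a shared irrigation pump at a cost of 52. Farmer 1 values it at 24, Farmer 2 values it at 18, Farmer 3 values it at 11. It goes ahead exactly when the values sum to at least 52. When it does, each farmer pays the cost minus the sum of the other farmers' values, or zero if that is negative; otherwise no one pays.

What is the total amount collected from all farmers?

Total value 53 ≥ cost 52, so it is built.
Farmer 1: others sum to 29; max(0, 52 - 29) = 23.
Farmer 2: others sum to 35; max(0, 52 - 35) = 17.
Farmer 3: others sum to 42; max(0, 52 - 42) = 10.
Total collected = 23 + 17 + 10 = 50.

50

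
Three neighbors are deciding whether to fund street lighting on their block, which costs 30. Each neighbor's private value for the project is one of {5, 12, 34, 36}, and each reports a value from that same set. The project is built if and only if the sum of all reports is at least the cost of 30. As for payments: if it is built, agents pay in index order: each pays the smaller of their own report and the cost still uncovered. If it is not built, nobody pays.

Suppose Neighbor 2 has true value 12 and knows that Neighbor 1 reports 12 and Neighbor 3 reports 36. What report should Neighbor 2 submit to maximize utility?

5

Report 5: project built, pays 5, utility 12 - 5 = 7.
Report 12: project built, pays 12, utility 12 - 12 = 0.
Report 34: project built, pays 18, utility 12 - 18 = -6.
Report 36: project built, pays 18, utility 12 - 18 = -6.
The best choice is 5 with utility 7.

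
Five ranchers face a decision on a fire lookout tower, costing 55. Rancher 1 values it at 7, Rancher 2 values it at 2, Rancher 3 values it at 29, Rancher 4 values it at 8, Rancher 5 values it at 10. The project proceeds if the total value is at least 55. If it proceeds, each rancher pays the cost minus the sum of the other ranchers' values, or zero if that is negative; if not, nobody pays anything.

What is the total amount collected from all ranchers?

Total value 56 ≥ cost 55, so it is built.
Rancher 1: others sum to 49; max(0, 55 - 49) = 6.
Rancher 2: others sum to 54; max(0, 55 - 54) = 1.
Rancher 3: others sum to 27; max(0, 55 - 27) = 28.
Rancher 4: others sum to 48; max(0, 55 - 48) = 7.
Rancher 5: others sum to 46; max(0, 55 - 46) = 9.
Total collected = 6 + 1 + 28 + 7 + 9 = 51.

51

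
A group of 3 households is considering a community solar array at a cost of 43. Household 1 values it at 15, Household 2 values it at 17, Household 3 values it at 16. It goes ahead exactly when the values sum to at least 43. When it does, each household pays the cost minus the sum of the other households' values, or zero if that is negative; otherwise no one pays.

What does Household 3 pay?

11

Total value 48 ≥ cost 43, so the project is built.
The other households' values sum to 32.
Cost minus that sum is 43 - 32 = 11.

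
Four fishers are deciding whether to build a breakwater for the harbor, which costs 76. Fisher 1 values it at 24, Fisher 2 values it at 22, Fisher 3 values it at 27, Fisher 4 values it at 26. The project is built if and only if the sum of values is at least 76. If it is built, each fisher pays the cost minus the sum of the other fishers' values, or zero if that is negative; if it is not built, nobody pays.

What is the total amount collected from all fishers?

Total value 99 ≥ cost 76, so it is built.
Fisher 1: others sum to 75; max(0, 76 - 75) = 1.
Fisher 2: others sum to 77; max(0, 76 - 77) = 0.
Fisher 3: others sum to 72; max(0, 76 - 72) = 4.
Fisher 4: others sum to 73; max(0, 76 - 73) = 3.
Total collected = 1 + 0 + 4 + 3 = 8.

8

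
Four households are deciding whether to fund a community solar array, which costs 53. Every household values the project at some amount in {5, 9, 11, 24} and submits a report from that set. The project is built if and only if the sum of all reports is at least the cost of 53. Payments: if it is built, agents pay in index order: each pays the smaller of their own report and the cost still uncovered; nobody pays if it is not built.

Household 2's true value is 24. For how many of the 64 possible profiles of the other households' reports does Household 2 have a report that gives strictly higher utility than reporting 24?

Others report (5, 24, 24): truth gives 0; report 5 gives 19 > 0. Violating.
Others report (9, 9, 24): truth gives 0; report 11 gives 13 > 0. Violating.
Others report (9, 11, 24): truth gives 0; report 9 gives 15 > 0. Violating.
Others report (9, 24, 9): truth gives 0; report 11 gives 13 > 0. Violating.
Others report (5, 5, 5): truth gives 0; no alternative beats it.
Others report (5, 5, 9): truth gives 0; no alternative beats it.
(Checking all 64 profiles: 22 have a profitable deviation, 42 do not.)

22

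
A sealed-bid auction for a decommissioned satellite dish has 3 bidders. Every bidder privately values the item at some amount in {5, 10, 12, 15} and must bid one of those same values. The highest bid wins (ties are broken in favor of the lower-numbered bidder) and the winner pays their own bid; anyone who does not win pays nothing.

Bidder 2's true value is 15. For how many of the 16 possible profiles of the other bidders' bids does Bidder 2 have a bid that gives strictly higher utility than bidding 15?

Others bid (5, 5): truth gives 0; bid 10 gives 5 > 0. Violating.
Others bid (5, 10): truth gives 0; bid 10 gives 5 > 0. Violating.
Others bid (5, 12): truth gives 0; bid 12 gives 3 > 0. Violating.
Others bid (10, 5): truth gives 0; bid 12 gives 3 > 0. Violating.
Others bid (5, 15): truth gives 0; no alternative beats it.
Others bid (10, 15): truth gives 0; no alternative beats it.
(Checking all 16 profiles: 6 have a profitable deviation, 10 do not.)

6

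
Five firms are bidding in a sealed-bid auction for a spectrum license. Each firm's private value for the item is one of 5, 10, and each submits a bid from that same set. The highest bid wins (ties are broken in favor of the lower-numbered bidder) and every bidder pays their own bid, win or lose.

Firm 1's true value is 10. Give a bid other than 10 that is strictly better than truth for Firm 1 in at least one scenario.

5

Suppose Firm 2 bids 5, Firm 3 bids 5, Firm 4 bids 5 and Firm 5 bids 5.
Bid 10: wins, pays 10, utility 10 - 10 = 0.
Bid 5: wins, pays 5, utility 10 - 5 = 5.
So bidding 5 beats truth here (5 > 0).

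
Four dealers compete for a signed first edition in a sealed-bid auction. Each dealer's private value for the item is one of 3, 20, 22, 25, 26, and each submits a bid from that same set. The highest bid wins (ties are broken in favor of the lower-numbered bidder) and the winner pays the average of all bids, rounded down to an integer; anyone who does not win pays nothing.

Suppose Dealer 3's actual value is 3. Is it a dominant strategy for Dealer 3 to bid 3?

Yes

Check each profile of the others' bids and compare truth against every alternative bid.
Others bid (3, 3, 20): truth gives 0, best alternative gives -8.
Others bid (3, 3, 3): truth gives 0, best alternative gives -4.
Others bid (3, 3, 22): truth gives 0, best alternative gives 0.
Others bid (3, 3, 25): truth gives 0, best alternative gives 0.
Others bid (3, 3, 26): truth gives 0, best alternative gives 0.
Others bid (3, 20, 3): truth gives 0, best alternative gives 0.
(Remaining 119 profiles checked similarly; truth is weakly best in each.)
In every case the truthful bid is at least as good as any alternative, so it is a dominant strategy.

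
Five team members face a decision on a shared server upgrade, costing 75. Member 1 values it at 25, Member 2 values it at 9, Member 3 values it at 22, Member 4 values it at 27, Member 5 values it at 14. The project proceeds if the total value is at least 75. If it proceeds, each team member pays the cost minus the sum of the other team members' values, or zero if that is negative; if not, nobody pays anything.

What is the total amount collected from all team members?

8

Total value 97 ≥ cost 75, so it is built.
Member 1: others sum to 72; max(0, 75 - 72) = 3.
Member 2: others sum to 88; max(0, 75 - 88) = 0.
Member 3: others sum to 75; max(0, 75 - 75) = 0.
Member 4: others sum to 70; max(0, 75 - 70) = 5.
Member 5: others sum to 83; max(0, 75 - 83) = 0.
Total collected = 3 + 0 + 0 + 5 + 0 = 8.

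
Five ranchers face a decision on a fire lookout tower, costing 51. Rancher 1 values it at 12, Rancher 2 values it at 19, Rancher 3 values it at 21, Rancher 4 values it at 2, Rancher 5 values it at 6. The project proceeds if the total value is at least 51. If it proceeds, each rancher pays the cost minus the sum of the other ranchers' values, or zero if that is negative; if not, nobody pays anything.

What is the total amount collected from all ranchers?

25

Total value 60 ≥ cost 51, so it is built.
Rancher 1: others sum to 48; max(0, 51 - 48) = 3.
Rancher 2: others sum to 41; max(0, 51 - 41) = 10.
Rancher 3: others sum to 39; max(0, 51 - 39) = 12.
Rancher 4: others sum to 58; max(0, 51 - 58) = 0.
Rancher 5: others sum to 54; max(0, 51 - 54) = 0.
Total collected = 3 + 10 + 12 + 0 + 0 = 25.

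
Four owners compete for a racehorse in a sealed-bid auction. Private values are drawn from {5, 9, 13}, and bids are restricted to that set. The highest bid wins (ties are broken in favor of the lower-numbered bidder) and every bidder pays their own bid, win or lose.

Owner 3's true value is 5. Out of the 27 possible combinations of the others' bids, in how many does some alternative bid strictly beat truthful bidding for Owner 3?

2

Others bid (5, 5, 5): truth gives -5; bid 9 gives -4 > -5. Violating.
Others bid (5, 5, 9): truth gives -5; bid 9 gives -4 > -5. Violating.
Others bid (5, 5, 13): truth gives -5; no alternative beats it.
Others bid (5, 9, 5): truth gives -5; no alternative beats it.
(Checking all 27 profiles: 2 have a profitable deviation, 25 do not.)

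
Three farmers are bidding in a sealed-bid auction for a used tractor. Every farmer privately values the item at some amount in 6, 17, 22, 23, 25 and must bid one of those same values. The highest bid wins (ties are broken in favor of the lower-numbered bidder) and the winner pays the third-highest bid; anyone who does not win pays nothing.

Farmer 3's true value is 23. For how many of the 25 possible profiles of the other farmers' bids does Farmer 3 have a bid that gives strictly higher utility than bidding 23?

Others bid (6, 23): truth gives 0; bid 25 gives 17 > 0. Violating.
Others bid (17, 23): truth gives 0; bid 25 gives 6 > 0. Violating.
Others bid (22, 23): truth gives 0; bid 25 gives 1 > 0. Violating.
Others bid (23, 6): truth gives 0; bid 25 gives 17 > 0. Violating.
Others bid (6, 6): truth gives 17; no alternative beats it.
Others bid (6, 17): truth gives 17; no alternative beats it.
(Checking all 25 profiles: 6 have a profitable deviation, 19 do not.)

6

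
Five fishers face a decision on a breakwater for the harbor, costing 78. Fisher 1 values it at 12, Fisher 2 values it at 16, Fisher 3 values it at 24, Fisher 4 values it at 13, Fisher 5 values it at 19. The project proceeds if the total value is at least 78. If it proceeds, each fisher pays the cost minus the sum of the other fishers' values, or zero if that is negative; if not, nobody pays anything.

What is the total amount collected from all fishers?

54

Total value 84 ≥ cost 78, so it is built.
Fisher 1: others sum to 72; max(0, 78 - 72) = 6.
Fisher 2: others sum to 68; max(0, 78 - 68) = 10.
Fisher 3: others sum to 60; max(0, 78 - 60) = 18.
Fisher 4: others sum to 71; max(0, 78 - 71) = 7.
Fisher 5: others sum to 65; max(0, 78 - 65) = 13.
Total collected = 6 + 10 + 18 + 7 + 13 = 54.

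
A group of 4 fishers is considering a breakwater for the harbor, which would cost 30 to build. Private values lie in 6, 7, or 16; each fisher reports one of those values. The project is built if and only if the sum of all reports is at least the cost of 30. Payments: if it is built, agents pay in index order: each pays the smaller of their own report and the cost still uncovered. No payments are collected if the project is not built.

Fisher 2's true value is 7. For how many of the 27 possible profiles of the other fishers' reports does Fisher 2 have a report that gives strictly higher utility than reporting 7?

Others report (6, 6, 16): truth gives 0; report 6 gives 1 > 0. Violating.
Others report (6, 7, 16): truth gives 0; report 6 gives 1 > 0. Violating.
Others report (6, 16, 6): truth gives 0; report 6 gives 1 > 0. Violating.
Others report (6, 16, 7): truth gives 0; report 6 gives 1 > 0. Violating.
Others report (6, 6, 6): truth gives 0; no alternative beats it.
Others report (6, 6, 7): truth gives 0; no alternative beats it.
(Checking all 27 profiles: 19 have a profitable deviation, 8 do not.)

19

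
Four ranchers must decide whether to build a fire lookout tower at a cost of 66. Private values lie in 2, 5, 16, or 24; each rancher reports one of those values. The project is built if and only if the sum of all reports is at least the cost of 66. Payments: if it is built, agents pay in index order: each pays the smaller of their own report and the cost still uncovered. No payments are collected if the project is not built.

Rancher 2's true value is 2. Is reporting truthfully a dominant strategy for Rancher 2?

Yes

Check each profile of the others' reports and compare truth against every alternative report.
Others report (16, 24, 24): truth gives 0, best alternative gives -3.
Others report (24, 16, 24): truth gives 0, best alternative gives -3.
Others report (24, 24, 16): truth gives 0, best alternative gives -3.
Others report (24, 24, 24): truth gives 0, best alternative gives -3.
Others report (2, 2, 2): truth gives 0, best alternative gives 0.
Others report (2, 2, 5): truth gives 0, best alternative gives 0.
(Remaining 58 profiles checked similarly; truth is weakly best in each.)
In every case the truthful report is at least as good as any alternative, so it is a dominant strategy.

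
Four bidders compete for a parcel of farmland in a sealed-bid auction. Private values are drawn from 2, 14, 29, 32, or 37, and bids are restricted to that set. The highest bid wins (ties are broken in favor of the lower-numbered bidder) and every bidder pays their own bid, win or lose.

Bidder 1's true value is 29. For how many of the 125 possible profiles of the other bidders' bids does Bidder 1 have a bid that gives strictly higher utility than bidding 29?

Others bid (2, 2, 2): truth gives 0; bid 2 gives 27 > 0. Violating.
Others bid (2, 2, 14): truth gives 0; bid 14 gives 15 > 0. Violating.
Others bid (2, 2, 32): truth gives -29; bid 2 gives -2 > -29. Violating.
Others bid (2, 2, 37): truth gives -29; bid 2 gives -2 > -29. Violating.
Others bid (2, 2, 29): truth gives 0; no alternative beats it.
Others bid (2, 14, 29): truth gives 0; no alternative beats it.
(Checking all 125 profiles: 106 have a profitable deviation, 19 do not.)

106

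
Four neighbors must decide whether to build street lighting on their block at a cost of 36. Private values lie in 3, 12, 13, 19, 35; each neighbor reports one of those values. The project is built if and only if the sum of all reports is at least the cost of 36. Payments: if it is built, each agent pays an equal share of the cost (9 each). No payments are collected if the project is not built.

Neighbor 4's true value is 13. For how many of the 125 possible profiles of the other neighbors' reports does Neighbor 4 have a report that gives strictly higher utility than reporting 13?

7

Others report (3, 3, 3): truth gives 0; report 35 gives 4 > 0. Violating.
Others report (3, 3, 12): truth gives 0; report 19 gives 4 > 0. Violating.
Others report (3, 3, 13): truth gives 0; report 19 gives 4 > 0. Violating.
Others report (3, 12, 3): truth gives 0; report 19 gives 4 > 0. Violating.
Others report (3, 3, 19): truth gives 4; no alternative beats it.
Others report (3, 3, 35): truth gives 4; no alternative beats it.
(Checking all 125 profiles: 7 have a profitable deviation, 118 do not.)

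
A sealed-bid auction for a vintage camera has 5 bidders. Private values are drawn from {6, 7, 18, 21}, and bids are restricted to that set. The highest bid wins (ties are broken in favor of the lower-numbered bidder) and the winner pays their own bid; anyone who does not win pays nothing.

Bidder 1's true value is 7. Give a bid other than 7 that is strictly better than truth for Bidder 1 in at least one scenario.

Suppose Bidder 2 bids 6, Bidder 3 bids 6, Bidder 4 bids 6 and Bidder 5 bids 6.
Bid 7: wins, pays 7, utility 7 - 7 = 0.
Bid 6: wins, pays 6, utility 7 - 6 = 1.
So bidding 6 beats truth here (1 > 0).

6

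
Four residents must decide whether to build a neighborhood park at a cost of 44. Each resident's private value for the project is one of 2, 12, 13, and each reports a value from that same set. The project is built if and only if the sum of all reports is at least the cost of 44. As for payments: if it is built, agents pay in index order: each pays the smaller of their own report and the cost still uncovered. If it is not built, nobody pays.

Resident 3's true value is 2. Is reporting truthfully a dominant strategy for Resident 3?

Yes

Check each profile of the others' reports and compare truth against every alternative report.
Others report (12, 12, 12): truth gives 0, best alternative gives -10.
Others report (12, 12, 13): truth gives 0, best alternative gives -10.
Others report (12, 13, 12): truth gives 0, best alternative gives -10.
Others report (12, 13, 13): truth gives 0, best alternative gives -10.
Others report (13, 12, 12): truth gives 0, best alternative gives -10.
Others report (13, 12, 13): truth gives 0, best alternative gives -10.
(Remaining 21 profiles checked similarly; truth is weakly best in each.)
In every case the truthful report is at least as good as any alternative, so it is a dominant strategy.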